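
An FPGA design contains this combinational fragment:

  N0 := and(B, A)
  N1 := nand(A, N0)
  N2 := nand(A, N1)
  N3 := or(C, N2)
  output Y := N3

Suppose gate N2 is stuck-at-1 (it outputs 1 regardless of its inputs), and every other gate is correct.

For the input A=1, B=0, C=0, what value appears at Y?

1

Propagate with N2 forced: N0=0, N1=1, N2=1 [stuck-at-1], N3=1.
So Y = 1. (Without the fault it would be 0.)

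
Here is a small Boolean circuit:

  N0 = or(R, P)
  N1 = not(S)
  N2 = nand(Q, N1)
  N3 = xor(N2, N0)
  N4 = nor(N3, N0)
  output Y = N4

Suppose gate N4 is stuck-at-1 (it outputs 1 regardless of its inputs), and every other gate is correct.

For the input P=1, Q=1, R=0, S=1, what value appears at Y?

Propagate with N4 forced: N0=1, N1=0, N2=1, N3=0, N4=1 [stuck-at-1].
So Y = 1. (Without the fault it would be 0.)

1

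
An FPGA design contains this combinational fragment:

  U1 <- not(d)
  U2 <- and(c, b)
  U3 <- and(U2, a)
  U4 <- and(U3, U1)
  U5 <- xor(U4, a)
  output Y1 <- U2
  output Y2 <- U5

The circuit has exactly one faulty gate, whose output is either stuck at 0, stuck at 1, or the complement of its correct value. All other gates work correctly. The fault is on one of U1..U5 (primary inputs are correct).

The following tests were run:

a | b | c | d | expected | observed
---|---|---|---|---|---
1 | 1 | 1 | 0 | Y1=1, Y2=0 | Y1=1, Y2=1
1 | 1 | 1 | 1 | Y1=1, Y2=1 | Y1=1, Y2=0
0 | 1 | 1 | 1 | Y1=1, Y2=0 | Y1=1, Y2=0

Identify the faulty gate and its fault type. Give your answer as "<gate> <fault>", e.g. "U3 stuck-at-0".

Fault-free values for test 1 (a=1, b=1, c=1, d=0): U1=1, U2=1, U3=1, U4=1, U5=0, giving Y1=1, Y2=0. Observed Y1=1, Y2=1.
Test 1: faults giving observed Y1=1, Y2=1 are {U1 stuck-at-0, U1 inverted output, U3 stuck-at-0, U3 inverted output, U4 stuck-at-0, U4 inverted output, U5 stuck-at-1, U5 inverted output}.
Test 2 (a=1, b=1, c=1, d=1): fault-free U1=0, U2=1, U3=1, U4=0, U5=1 → Y1=1, Y2=1; observed Y1=1, Y2=0. Eliminates U1 stuck-at-0, U3 stuck-at-0, U3 inverted output, U4 stuck-at-0, U5 stuck-at-1.
Test 3 (a=0, b=1, c=1, d=1): fault-free U1=0, U2=1, U3=0, U4=0, U5=0 → Y1=1, Y2=0; observed Y1=1, Y2=0. Eliminates U4 inverted output, U5 inverted output.
Only U1 inverted output is consistent with every test.

U1 inverted output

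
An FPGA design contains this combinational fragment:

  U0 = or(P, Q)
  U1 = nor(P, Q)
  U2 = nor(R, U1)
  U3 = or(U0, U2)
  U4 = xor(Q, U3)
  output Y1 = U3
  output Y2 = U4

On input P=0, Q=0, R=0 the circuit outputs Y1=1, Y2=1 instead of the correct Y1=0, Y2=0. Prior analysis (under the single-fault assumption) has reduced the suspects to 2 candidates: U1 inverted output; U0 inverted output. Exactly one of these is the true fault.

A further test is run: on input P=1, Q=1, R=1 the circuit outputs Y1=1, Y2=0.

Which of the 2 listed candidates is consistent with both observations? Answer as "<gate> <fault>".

Evaluate each candidate on input P=1, Q=1, R=1:
  U1 inverted output: U0=1, U1=1 [inverted output], U2=0, U3=1, U4=0 → Y1=1, Y2=0 — matches
  U0 inverted output: U0=0 [inverted output], U1=0, U2=0, U3=0, U4=1 → Y1=0, Y2=1 — eliminated
Only U1 inverted output reproduces the observed Y1=1, Y2=0.

U1 inverted output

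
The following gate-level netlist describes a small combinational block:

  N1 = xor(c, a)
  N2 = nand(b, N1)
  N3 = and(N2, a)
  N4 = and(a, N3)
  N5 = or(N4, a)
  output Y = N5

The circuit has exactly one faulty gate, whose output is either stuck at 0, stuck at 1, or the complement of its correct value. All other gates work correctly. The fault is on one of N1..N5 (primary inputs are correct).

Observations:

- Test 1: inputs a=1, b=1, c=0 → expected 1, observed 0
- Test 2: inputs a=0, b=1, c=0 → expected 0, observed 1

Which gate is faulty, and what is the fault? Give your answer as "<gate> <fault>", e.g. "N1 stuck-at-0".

Fault-free values for test 1 (a=1, b=1, c=0): N1=1, N2=0, N3=0, N4=0, N5=1, giving Y=1. Observed 0.
Test 1: faults giving observed 0 are {N5 stuck-at-0, N5 inverted output}.
Test 2 (a=0, b=1, c=0): fault-free N1=0, N2=1, N3=0, N4=0, N5=0 → 0; observed 1. Eliminates N5 stuck-at-0.
Only N5 inverted output is consistent with every test.

N5 inverted output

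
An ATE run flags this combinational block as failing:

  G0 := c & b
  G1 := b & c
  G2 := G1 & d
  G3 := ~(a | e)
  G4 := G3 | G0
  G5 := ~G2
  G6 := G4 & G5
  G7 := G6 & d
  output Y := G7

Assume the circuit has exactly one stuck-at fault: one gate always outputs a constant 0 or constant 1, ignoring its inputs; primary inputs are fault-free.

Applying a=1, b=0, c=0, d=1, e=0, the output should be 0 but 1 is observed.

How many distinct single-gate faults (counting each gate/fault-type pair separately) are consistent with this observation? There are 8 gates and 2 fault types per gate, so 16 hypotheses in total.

Fault-free: G0=0, G1=0, G2=0, G3=0, G4=0, G5=1, G6=0, G7=0 → 0. Observed 1.
  G0: stuck-at-1 ✓; others ✗
  G1: none of the 2 fault types match ✗
  G2: none of the 2 fault types match ✗
  G3: stuck-at-1 ✓; others ✗
  G4: stuck-at-1 ✓; others ✗
  G5: none of the 2 fault types match ✗
  G6: stuck-at-1 ✓; others ✗
  G7: stuck-at-1 ✓; others ✗
Consistent faults: {G0 stuck-at-1, G3 stuck-at-1, G4 stuck-at-1, G6 stuck-at-1, G7 stuck-at-1} — 5 in all.

5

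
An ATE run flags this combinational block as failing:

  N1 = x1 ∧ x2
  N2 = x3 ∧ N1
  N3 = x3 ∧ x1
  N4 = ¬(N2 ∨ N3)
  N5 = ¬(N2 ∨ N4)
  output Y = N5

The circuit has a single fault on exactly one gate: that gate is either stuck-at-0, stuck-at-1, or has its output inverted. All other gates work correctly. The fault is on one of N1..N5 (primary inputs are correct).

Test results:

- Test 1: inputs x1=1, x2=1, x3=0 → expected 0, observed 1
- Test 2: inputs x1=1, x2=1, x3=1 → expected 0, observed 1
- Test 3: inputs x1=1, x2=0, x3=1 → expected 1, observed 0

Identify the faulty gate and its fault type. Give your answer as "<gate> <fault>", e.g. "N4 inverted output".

N5 inverted output

Fault-free values for test 1 (x1=1, x2=1, x3=0): N1=1, N2=0, N3=0, N4=1, N5=0, giving Y=0. Observed 1.
Test 1: faults giving observed 1 are {N3 stuck-at-1, N3 inverted output, N4 stuck-at-0, N4 inverted output, N5 stuck-at-1, N5 inverted output}.
Test 2 (x1=1, x2=1, x3=1): fault-free N1=1, N2=1, N3=1, N4=0, N5=0 → 0; observed 1. Eliminates N3 stuck-at-1, N3 inverted output, N4 stuck-at-0, N4 inverted output.
Test 3 (x1=1, x2=0, x3=1): fault-free N1=0, N2=0, N3=1, N4=0, N5=1 → 1; observed 0. Eliminates N5 stuck-at-1.
Only N5 inverted output is consistent with every test.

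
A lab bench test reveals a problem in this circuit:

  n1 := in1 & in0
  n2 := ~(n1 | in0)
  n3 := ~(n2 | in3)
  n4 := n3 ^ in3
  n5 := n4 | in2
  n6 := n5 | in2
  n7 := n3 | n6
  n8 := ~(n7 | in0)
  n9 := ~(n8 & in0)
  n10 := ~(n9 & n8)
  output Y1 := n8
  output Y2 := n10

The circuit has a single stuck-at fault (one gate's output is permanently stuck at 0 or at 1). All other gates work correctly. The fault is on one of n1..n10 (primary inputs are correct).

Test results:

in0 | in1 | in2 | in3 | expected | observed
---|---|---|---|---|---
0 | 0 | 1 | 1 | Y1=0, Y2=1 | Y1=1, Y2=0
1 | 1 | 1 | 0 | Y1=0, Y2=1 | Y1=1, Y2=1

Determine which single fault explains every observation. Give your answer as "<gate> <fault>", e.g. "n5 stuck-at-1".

Fault-free values for test 1 (in0=0, in1=0, in2=1, in3=1): n1=0, n2=1, n3=0, n4=1, n5=1, n6=1, n7=1, n8=0, n9=1, n10=1, giving Y1=0, Y2=1. Observed Y1=1, Y2=0.
Test 1: faults giving observed Y1=1, Y2=0 are {n6 stuck-at-0, n7 stuck-at-0, n8 stuck-at-1}.
Test 2 (in0=1, in1=1, in2=1, in3=0): fault-free n1=1, n2=0, n3=1, n4=1, n5=1, n6=1, n7=1, n8=0, n9=1, n10=1 → Y1=0, Y2=1; observed Y1=1, Y2=1. Eliminates n6 stuck-at-0, n7 stuck-at-0.
Only n8 stuck-at-1 is consistent with every test.

n8 stuck-at-1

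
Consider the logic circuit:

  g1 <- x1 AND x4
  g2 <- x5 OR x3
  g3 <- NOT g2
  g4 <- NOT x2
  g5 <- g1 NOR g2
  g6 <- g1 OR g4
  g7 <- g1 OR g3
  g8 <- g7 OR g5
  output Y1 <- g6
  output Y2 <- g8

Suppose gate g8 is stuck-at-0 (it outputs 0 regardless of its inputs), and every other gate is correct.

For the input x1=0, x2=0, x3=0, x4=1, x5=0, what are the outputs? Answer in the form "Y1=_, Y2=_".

Propagate with g8 forced: g1=0, g2=0, g3=1, g4=1, g5=1, g6=1, g7=1, g8=0 [stuck-at-0].
So the outputs are Y1=1, Y2=0. (Without the fault they would be Y1=1, Y2=1.)

Y1=1, Y2=0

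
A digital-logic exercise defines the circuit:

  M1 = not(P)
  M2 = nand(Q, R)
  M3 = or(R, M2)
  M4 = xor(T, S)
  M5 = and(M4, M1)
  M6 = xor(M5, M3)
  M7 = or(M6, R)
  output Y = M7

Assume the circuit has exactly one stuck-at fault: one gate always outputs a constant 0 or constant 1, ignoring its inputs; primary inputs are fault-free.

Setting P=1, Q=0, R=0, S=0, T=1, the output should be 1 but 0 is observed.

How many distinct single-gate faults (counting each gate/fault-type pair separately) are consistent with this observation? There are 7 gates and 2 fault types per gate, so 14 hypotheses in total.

Fault-free: M1=0, M2=1, M3=1, M4=1, M5=0, M6=1, M7=1 → 1. Observed 0.
  M1 stuck-at-0: output 1 ✗
  M1 stuck-at-1: output 0 ✓
  M2 stuck-at-0: output 0 ✓
  M2 stuck-at-1: output 1 ✗
  M3 stuck-at-0: output 0 ✓
  M3 stuck-at-1: output 1 ✗
  M4 stuck-at-0: output 1 ✗
  M4 stuck-at-1: output 1 ✗
  M5 stuck-at-0: output 1 ✗
  M5 stuck-at-1: output 0 ✓
  M6 stuck-at-0: output 0 ✓
  M6 stuck-at-1: output 1 ✗
  M7 stuck-at-0: output 0 ✓
  M7 stuck-at-1: output 1 ✗
Consistent faults: {M1 stuck-at-1, M2 stuck-at-0, M3 stuck-at-0, M5 stuck-at-1, M6 stuck-at-0, M7 stuck-at-0} — 6 in all.

6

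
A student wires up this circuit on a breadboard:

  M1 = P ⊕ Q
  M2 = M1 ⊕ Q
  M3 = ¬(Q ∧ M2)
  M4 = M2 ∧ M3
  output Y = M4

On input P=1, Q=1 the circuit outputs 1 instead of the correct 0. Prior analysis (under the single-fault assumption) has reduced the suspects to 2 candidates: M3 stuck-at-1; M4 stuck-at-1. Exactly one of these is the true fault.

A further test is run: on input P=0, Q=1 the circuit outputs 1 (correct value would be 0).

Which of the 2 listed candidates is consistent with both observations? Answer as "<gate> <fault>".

Evaluate each candidate on input P=0, Q=1:
  M3 stuck-at-1: M1=1, M2=0, M3=1 [stuck-at-1], M4=0 → 0 — eliminated
  M4 stuck-at-1: M1=1, M2=0, M3=1, M4=1 [stuck-at-1] → 1 — matches
Only M4 stuck-at-1 reproduces the observed 1.

M4 stuck-at-1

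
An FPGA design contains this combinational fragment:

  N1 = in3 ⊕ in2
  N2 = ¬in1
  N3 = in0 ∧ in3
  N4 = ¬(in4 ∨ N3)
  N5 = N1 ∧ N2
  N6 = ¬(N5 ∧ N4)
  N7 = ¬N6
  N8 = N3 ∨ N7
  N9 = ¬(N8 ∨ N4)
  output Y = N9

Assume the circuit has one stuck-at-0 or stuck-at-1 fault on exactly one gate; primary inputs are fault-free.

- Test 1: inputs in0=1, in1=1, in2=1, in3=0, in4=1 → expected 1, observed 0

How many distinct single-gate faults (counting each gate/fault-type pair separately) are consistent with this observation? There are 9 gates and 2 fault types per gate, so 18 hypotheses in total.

6

Fault-free: N1=1, N2=0, N3=0, N4=0, N5=0, N6=1, N7=0, N8=0, N9=1 → 1. Observed 0.
  N1: none of the 2 fault types match ✗
  N2: none of the 2 fault types match ✗
  N3: stuck-at-1 ✓; others ✗
  N4: stuck-at-1 ✓; others ✗
  N5: none of the 2 fault types match ✗
  N6: stuck-at-0 ✓; others ✗
  N7: stuck-at-1 ✓; others ✗
  N8: stuck-at-1 ✓; others ✗
  N9: stuck-at-0 ✓; others ✗
Consistent faults: {N3 stuck-at-1, N4 stuck-at-1, N6 stuck-at-0, N7 stuck-at-1, N8 stuck-at-1, N9 stuck-at-0} — 6 in all.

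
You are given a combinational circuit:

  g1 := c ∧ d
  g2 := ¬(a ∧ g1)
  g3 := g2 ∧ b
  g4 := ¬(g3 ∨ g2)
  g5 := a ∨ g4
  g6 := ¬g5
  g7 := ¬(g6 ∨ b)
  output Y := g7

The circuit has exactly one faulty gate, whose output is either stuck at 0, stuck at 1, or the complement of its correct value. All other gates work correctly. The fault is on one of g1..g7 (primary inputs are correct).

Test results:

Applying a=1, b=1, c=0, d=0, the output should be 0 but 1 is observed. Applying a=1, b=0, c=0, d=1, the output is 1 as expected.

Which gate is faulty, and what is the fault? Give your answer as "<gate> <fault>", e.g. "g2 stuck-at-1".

g7 stuck-at-1

Fault-free values for test 1 (a=1, b=1, c=0, d=0): g1=0, g2=1, g3=1, g4=0, g5=1, g6=0, g7=0, giving Y=0. Observed 1.
Test 1: faults giving observed 1 are {g7 stuck-at-1, g7 inverted output}.
Test 2 (a=1, b=0, c=0, d=1): fault-free g1=0, g2=1, g3=0, g4=0, g5=1, g6=0, g7=1 → 1; observed 1. Eliminates g7 inverted output.
Only g7 stuck-at-1 is consistent with every test.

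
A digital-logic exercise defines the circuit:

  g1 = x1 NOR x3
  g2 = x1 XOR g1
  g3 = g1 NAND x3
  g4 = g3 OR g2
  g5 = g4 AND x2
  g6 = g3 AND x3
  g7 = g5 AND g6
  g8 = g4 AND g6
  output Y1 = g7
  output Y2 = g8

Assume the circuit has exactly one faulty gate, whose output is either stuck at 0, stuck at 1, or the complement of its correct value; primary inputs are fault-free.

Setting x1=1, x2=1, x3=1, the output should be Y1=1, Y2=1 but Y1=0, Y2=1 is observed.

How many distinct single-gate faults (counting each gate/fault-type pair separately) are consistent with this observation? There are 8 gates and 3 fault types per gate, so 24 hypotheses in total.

4

Fault-free: g1=0, g2=1, g3=1, g4=1, g5=1, g6=1, g7=1, g8=1 → Y1=1, Y2=1. Observed Y1=0, Y2=1.
  g1: none of the 3 fault types match ✗
  g2: none of the 3 fault types match ✗
  g3: none of the 3 fault types match ✗
  g4: none of the 3 fault types match ✗
  g5: stuck-at-0, inverted output ✓; others ✗
  g6: none of the 3 fault types match ✗
  g7: stuck-at-0, inverted output ✓; others ✗
  g8: none of the 3 fault types match ✗
Consistent faults: {g5 stuck-at-0, g5 inverted output, g7 stuck-at-0, g7 inverted output} — 4 in all.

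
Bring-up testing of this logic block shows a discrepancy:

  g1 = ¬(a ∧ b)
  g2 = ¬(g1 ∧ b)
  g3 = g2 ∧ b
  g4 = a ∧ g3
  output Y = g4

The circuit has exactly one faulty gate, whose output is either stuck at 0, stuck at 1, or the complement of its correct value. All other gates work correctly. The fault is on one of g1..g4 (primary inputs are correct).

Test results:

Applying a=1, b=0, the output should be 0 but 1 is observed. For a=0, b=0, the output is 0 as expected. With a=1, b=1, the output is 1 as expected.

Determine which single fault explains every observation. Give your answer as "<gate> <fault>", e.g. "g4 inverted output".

g3 stuck-at-1

Fault-free values for test 1 (a=1, b=0): g1=1, g2=1, g3=0, g4=0, giving Y=0. Observed 1.
Test 1: faults giving observed 1 are {g3 stuck-at-1, g3 inverted output, g4 stuck-at-1, g4 inverted output}.
Test 2 (a=0, b=0): fault-free g1=1, g2=1, g3=0, g4=0 → 0; observed 0. Eliminates g4 stuck-at-1, g4 inverted output.
Test 3 (a=1, b=1): fault-free g1=0, g2=1, g3=1, g4=1 → 1; observed 1. Eliminates g3 inverted output.
Only g3 stuck-at-1 is consistent with every test.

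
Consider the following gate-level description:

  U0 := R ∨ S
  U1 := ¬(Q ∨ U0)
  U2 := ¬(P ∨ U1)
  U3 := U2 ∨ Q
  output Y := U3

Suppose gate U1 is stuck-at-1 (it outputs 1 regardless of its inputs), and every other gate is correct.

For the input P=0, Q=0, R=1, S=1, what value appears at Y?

Propagate with U1 forced: U0=1, U1=1 [stuck-at-1], U2=0, U3=0.
So Y = 0. (Without the fault it would be 1.)

0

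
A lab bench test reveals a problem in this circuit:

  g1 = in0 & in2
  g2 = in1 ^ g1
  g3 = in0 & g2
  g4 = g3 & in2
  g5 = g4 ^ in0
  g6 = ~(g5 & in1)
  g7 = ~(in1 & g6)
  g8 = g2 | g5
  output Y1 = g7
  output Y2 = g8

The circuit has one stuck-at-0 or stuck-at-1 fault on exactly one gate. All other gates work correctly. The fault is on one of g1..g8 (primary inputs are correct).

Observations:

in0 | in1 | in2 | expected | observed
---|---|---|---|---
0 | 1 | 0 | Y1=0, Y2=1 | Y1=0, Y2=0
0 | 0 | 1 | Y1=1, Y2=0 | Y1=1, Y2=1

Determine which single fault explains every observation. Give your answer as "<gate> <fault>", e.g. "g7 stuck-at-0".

Fault-free values for test 1 (in0=0, in1=1, in2=0): g1=0, g2=1, g3=0, g4=0, g5=0, g6=1, g7=0, g8=1, giving Y1=0, Y2=1. Observed Y1=0, Y2=0.
Test 1: faults giving observed Y1=0, Y2=0 are {g1 stuck-at-1, g2 stuck-at-0, g8 stuck-at-0}.
Test 2 (in0=0, in1=0, in2=1): fault-free g1=0, g2=0, g3=0, g4=0, g5=0, g6=1, g7=1, g8=0 → Y1=1, Y2=0; observed Y1=1, Y2=1. Eliminates g2 stuck-at-0, g8 stuck-at-0.
Only g1 stuck-at-1 is consistent with every test.

g1 stuck-at-1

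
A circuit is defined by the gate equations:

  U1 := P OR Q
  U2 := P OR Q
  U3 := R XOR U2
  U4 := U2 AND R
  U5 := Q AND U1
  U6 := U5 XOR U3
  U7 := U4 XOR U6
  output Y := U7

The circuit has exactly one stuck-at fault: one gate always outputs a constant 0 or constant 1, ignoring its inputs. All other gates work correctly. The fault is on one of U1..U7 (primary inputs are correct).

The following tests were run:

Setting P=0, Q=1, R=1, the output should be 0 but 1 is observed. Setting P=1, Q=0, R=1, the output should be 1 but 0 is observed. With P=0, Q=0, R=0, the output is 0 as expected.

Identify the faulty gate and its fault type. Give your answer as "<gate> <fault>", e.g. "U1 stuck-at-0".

Fault-free values for test 1 (P=0, Q=1, R=1): U1=1, U2=1, U3=0, U4=1, U5=1, U6=1, U7=0, giving Y=0. Observed 1.
Test 1: faults giving observed 1 are {U1 stuck-at-0, U3 stuck-at-1, U4 stuck-at-0, U5 stuck-at-0, U6 stuck-at-0, U7 stuck-at-1}.
Test 2 (P=1, Q=0, R=1): fault-free U1=1, U2=1, U3=0, U4=1, U5=0, U6=0, U7=1 → 1; observed 0. Eliminates U1 stuck-at-0, U5 stuck-at-0, U6 stuck-at-0, U7 stuck-at-1.
Test 3 (P=0, Q=0, R=0): fault-free U1=0, U2=0, U3=0, U4=0, U5=0, U6=0, U7=0 → 0; observed 0. Eliminates U3 stuck-at-1.
Only U4 stuck-at-0 is consistent with every test.

U4 stuck-at-0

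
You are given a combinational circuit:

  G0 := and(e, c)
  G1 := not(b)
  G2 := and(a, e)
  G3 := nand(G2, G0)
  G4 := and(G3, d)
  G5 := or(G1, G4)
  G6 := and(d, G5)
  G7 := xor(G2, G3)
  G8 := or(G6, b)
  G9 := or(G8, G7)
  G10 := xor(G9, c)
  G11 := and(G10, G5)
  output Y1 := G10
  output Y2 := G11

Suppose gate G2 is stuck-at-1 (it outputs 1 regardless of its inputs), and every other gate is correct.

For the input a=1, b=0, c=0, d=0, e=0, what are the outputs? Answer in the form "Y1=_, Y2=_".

Propagate with G2 forced: G0=0, G1=1, G2=1 [stuck-at-1], G3=1, G4=0, G5=1, G6=0, G7=0, G8=0, G9=0, G10=0, G11=0.
So the outputs are Y1=0, Y2=0. (Without the fault they would be Y1=1, Y2=1.)

Y1=0, Y2=0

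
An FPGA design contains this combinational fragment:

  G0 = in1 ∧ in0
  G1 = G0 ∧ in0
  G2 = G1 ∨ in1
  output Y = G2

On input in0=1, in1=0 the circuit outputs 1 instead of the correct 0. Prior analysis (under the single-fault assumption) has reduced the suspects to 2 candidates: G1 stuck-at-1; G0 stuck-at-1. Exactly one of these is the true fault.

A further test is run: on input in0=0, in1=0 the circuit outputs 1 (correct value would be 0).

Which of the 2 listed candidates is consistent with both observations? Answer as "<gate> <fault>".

G1 stuck-at-1

Evaluate each candidate on input in0=0, in1=0:
  G1 stuck-at-1: G0=0, G1=1 [stuck-at-1], G2=1 → 1 — matches
  G0 stuck-at-1: G0=1 [stuck-at-1], G1=0, G2=0 → 0 — eliminated
Only G1 stuck-at-1 reproduces the observed 1.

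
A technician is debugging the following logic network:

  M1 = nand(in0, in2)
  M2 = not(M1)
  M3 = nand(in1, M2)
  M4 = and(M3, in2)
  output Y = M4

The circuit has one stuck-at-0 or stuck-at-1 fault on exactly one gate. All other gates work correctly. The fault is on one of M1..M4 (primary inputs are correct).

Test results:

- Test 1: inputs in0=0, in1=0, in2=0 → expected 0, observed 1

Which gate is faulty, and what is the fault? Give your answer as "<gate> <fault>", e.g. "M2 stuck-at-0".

M4 stuck-at-1

Fault-free values for test 1 (in0=0, in1=0, in2=0): M1=1, M2=0, M3=1, M4=0, giving Y=0. Observed 1.
Test 1: faults giving observed 1 are {M4 stuck-at-1}.
Only M4 stuck-at-1 is consistent with every test.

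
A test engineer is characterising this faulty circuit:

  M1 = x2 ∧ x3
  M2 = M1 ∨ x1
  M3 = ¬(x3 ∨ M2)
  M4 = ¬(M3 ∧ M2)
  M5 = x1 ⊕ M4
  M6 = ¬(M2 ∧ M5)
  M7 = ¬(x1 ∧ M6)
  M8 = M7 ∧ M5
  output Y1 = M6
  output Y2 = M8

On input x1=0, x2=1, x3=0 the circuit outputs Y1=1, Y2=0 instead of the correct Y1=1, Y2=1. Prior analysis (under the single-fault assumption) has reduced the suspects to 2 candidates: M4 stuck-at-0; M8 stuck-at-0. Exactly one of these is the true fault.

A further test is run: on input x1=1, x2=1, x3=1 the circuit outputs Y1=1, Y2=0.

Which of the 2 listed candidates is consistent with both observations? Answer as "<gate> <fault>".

M8 stuck-at-0

Evaluate each candidate on input x1=1, x2=1, x3=1:
  M4 stuck-at-0: M1=1, M2=1, M3=0, M4=0 [stuck-at-0], M5=1, M6=0, M7=1, M8=1 → Y1=0, Y2=1 — eliminated
  M8 stuck-at-0: M1=1, M2=1, M3=0, M4=1, M5=0, M6=1, M7=0, M8=0 [stuck-at-0] → Y1=1, Y2=0 — matches
Only M8 stuck-at-0 reproduces the observed Y1=1, Y2=0.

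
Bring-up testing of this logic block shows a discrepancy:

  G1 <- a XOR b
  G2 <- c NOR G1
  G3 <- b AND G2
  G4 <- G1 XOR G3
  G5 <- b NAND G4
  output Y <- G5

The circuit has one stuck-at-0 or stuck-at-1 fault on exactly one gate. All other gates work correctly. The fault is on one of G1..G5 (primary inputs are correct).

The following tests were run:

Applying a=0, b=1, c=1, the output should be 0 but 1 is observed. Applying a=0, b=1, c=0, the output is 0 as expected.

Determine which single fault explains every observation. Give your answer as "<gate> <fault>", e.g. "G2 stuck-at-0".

Fault-free values for test 1 (a=0, b=1, c=1): G1=1, G2=0, G3=0, G4=1, G5=0, giving Y=0. Observed 1.
Test 1: faults giving observed 1 are {G1 stuck-at-0, G2 stuck-at-1, G3 stuck-at-1, G4 stuck-at-0, G5 stuck-at-1}.
Test 2 (a=0, b=1, c=0): fault-free G1=1, G2=0, G3=0, G4=1, G5=0 → 0; observed 0. Eliminates G2 stuck-at-1, G3 stuck-at-1, G4 stuck-at-0, G5 stuck-at-1.
Only G1 stuck-at-0 is consistent with every test.

G1 stuck-at-0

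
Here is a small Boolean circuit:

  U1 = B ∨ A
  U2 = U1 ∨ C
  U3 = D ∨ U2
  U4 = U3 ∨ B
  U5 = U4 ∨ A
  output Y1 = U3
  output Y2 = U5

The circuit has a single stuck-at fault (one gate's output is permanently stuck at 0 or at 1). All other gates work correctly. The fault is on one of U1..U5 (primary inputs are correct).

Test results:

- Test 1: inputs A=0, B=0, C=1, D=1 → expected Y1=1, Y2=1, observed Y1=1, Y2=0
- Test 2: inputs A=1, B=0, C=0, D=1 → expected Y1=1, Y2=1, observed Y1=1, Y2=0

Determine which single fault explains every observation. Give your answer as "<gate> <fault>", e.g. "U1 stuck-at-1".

U5 stuck-at-0

Fault-free values for test 1 (A=0, B=0, C=1, D=1): U1=0, U2=1, U3=1, U4=1, U5=1, giving Y1=1, Y2=1. Observed Y1=1, Y2=0.
Test 1: faults giving observed Y1=1, Y2=0 are {U4 stuck-at-0, U5 stuck-at-0}.
Test 2 (A=1, B=0, C=0, D=1): fault-free U1=1, U2=1, U3=1, U4=1, U5=1 → Y1=1, Y2=1; observed Y1=1, Y2=0. Eliminates U4 stuck-at-0.
Only U5 stuck-at-0 is consistent with every test.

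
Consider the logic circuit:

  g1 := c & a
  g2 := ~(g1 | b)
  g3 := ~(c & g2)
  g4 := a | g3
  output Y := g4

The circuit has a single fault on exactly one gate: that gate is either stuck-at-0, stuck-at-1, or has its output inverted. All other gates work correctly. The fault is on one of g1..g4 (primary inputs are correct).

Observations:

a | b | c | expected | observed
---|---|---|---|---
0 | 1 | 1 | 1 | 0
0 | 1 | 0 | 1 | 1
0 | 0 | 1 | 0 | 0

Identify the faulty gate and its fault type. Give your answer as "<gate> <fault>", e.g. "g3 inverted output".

Fault-free values for test 1 (a=0, b=1, c=1): g1=0, g2=0, g3=1, g4=1, giving Y=1. Observed 0.
Test 1: faults giving observed 0 are {g2 stuck-at-1, g2 inverted output, g3 stuck-at-0, g3 inverted output, g4 stuck-at-0, g4 inverted output}.
Test 2 (a=0, b=1, c=0): fault-free g1=0, g2=0, g3=1, g4=1 → 1; observed 1. Eliminates g3 stuck-at-0, g3 inverted output, g4 stuck-at-0, g4 inverted output.
Test 3 (a=0, b=0, c=1): fault-free g1=0, g2=1, g3=0, g4=0 → 0; observed 0. Eliminates g2 inverted output.
Only g2 stuck-at-1 is consistent with every test.

g2 stuck-at-1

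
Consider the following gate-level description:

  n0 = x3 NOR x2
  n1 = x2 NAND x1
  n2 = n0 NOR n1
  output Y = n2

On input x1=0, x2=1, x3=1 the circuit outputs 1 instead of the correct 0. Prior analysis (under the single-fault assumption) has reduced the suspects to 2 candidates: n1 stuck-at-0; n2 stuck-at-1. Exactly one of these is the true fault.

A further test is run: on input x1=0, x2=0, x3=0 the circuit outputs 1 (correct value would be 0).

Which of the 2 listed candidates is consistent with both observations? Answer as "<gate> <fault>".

Evaluate each candidate on input x1=0, x2=0, x3=0:
  n1 stuck-at-0: n0=1, n1=0 [stuck-at-0], n2=0 → 0 — eliminated
  n2 stuck-at-1: n0=1, n1=1, n2=1 [stuck-at-1] → 1 — matches
Only n2 stuck-at-1 reproduces the observed 1.

n2 stuck-at-1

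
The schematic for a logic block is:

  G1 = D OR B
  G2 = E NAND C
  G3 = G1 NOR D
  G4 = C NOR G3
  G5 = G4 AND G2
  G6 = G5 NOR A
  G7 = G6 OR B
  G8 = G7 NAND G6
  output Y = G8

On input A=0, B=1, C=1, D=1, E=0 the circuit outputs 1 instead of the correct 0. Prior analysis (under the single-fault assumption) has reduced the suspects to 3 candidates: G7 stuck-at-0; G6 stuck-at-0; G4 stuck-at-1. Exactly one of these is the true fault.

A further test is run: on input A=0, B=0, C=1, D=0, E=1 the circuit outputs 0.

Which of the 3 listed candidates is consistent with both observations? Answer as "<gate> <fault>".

G4 stuck-at-1

Evaluate each candidate on input A=0, B=0, C=1, D=0, E=1:
  G7 stuck-at-0: G1=0, G2=0, G3=1, G4=0, G5=0, G6=1, G7=0 [stuck-at-0], G8=1 → 1 — eliminated
  G6 stuck-at-0: G1=0, G2=0, G3=1, G4=0, G5=0, G6=0 [stuck-at-0], G7=0, G8=1 → 1 — eliminated
  G4 stuck-at-1: G1=0, G2=0, G3=1, G4=1 [stuck-at-1], G5=0, G6=1, G7=1, G8=0 → 0 — matches
Only G4 stuck-at-1 reproduces the observed 0.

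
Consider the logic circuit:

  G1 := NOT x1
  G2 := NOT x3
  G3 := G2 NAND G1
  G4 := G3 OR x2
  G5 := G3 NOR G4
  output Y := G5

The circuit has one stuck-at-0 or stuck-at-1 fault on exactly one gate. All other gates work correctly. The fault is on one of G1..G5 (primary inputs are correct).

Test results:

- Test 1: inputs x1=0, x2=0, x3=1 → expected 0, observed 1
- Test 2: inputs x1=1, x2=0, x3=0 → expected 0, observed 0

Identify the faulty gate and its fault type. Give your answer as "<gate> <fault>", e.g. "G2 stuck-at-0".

Fault-free values for test 1 (x1=0, x2=0, x3=1): G1=1, G2=0, G3=1, G4=1, G5=0, giving Y=0. Observed 1.
Test 1: faults giving observed 1 are {G2 stuck-at-1, G3 stuck-at-0, G5 stuck-at-1}.
Test 2 (x1=1, x2=0, x3=0): fault-free G1=0, G2=1, G3=1, G4=1, G5=0 → 0; observed 0. Eliminates G3 stuck-at-0, G5 stuck-at-1.
Only G2 stuck-at-1 is consistent with every test.

G2 stuck-at-1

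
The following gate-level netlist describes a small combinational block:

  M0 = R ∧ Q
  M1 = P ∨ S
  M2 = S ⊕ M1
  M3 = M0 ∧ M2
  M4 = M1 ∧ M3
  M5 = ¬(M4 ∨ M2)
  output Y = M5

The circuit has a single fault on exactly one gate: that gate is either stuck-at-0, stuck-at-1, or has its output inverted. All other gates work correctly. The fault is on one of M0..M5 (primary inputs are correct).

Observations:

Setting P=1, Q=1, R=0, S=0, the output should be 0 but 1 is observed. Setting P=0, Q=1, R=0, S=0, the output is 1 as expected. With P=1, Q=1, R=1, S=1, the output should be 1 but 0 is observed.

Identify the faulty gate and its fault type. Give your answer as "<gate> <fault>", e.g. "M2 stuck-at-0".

Fault-free values for test 1 (P=1, Q=1, R=0, S=0): M0=0, M1=1, M2=1, M3=0, M4=0, M5=0, giving Y=0. Observed 1.
Test 1: faults giving observed 1 are {M1 stuck-at-0, M1 inverted output, M2 stuck-at-0, M2 inverted output, M5 stuck-at-1, M5 inverted output}.
Test 2 (P=0, Q=1, R=0, S=0): fault-free M0=0, M1=0, M2=0, M3=0, M4=0, M5=1 → 1; observed 1. Eliminates M1 inverted output, M2 inverted output, M5 inverted output.
Test 3 (P=1, Q=1, R=1, S=1): fault-free M0=1, M1=1, M2=0, M3=0, M4=0, M5=1 → 1; observed 0. Eliminates M2 stuck-at-0, M5 stuck-at-1.
Only M1 stuck-at-0 is consistent with every test.

M1 stuck-at-0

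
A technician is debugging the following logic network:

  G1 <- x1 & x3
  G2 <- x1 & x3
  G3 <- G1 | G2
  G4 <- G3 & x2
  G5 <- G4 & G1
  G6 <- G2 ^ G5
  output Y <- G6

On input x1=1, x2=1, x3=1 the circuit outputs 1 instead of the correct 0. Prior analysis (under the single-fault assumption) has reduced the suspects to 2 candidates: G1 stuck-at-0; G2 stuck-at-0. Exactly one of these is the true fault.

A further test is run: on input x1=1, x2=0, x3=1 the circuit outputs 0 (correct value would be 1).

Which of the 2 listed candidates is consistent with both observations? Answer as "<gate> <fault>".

G2 stuck-at-0

Evaluate each candidate on input x1=1, x2=0, x3=1:
  G1 stuck-at-0: G1=0 [stuck-at-0], G2=1, G3=1, G4=0, G5=0, G6=1 → 1 — eliminated
  G2 stuck-at-0: G1=1, G2=0 [stuck-at-0], G3=1, G4=0, G5=0, G6=0 → 0 — matches
Only G2 stuck-at-0 reproduces the observed 0.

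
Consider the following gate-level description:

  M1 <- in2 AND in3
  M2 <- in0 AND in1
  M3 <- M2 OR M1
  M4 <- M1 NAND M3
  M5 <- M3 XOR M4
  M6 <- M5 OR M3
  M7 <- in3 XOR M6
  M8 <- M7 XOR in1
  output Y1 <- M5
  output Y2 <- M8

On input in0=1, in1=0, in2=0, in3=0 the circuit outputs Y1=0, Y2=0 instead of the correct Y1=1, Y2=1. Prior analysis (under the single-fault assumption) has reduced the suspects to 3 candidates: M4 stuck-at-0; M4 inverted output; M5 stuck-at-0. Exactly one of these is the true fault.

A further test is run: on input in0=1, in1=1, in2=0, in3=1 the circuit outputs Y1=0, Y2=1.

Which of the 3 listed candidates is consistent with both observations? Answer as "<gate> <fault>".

M5 stuck-at-0

Evaluate each candidate on input in0=1, in1=1, in2=0, in3=1:
  M4 stuck-at-0: M1=0, M2=1, M3=1, M4=0 [stuck-at-0], M5=1, M6=1, M7=0, M8=1 → Y1=1, Y2=1 — eliminated
  M4 inverted output: M1=0, M2=1, M3=1, M4=0 [inverted output], M5=1, M6=1, M7=0, M8=1 → Y1=1, Y2=1 — eliminated
  M5 stuck-at-0: M1=0, M2=1, M3=1, M4=1, M5=0 [stuck-at-0], M6=1, M7=0, M8=1 → Y1=0, Y2=1 — matches
Only M5 stuck-at-0 reproduces the observed Y1=0, Y2=1.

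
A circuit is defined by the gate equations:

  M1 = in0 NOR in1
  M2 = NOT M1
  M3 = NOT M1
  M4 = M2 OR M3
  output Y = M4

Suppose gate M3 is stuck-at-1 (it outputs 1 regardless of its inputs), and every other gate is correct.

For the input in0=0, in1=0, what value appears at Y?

1

Propagate with M3 forced: M1=1, M2=0, M3=1 [stuck-at-1], M4=1.
So Y = 1. (Without the fault it would be 0.)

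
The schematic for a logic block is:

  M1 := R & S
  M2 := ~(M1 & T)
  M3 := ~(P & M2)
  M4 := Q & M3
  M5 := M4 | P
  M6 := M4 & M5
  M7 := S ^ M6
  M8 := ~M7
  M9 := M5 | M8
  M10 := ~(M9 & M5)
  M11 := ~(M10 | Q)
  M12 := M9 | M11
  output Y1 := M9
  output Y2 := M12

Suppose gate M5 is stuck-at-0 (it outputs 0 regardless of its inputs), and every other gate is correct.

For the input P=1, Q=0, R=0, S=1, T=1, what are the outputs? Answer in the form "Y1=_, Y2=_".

Propagate with M5 forced: M1=0, M2=1, M3=0, M4=0, M5=0 [stuck-at-0], M6=0, M7=1, M8=0, M9=0, M10=1, M11=0, M12=0.
So the outputs are Y1=0, Y2=0. (Without the fault they would be Y1=1, Y2=1.)

Y1=0, Y2=0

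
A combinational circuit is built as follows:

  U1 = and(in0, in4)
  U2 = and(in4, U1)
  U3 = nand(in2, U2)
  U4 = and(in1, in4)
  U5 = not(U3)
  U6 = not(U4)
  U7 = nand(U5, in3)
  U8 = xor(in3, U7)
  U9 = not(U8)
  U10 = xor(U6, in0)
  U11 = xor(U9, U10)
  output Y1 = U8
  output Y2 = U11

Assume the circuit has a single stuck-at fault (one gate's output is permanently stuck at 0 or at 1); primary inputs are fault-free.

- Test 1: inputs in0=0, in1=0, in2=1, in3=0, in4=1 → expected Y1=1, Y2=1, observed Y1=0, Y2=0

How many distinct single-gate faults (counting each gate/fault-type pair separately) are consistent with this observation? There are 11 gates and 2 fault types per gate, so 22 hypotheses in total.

2

Fault-free: U1=0, U2=0, U3=1, U4=0, U5=0, U6=1, U7=1, U8=1, U9=0, U10=1, U11=1 → Y1=1, Y2=1. Observed Y1=0, Y2=0.
  U1: none of the 2 fault types match ✗
  U2: none of the 2 fault types match ✗
  U3: none of the 2 fault types match ✗
  U4: none of the 2 fault types match ✗
  U5: none of the 2 fault types match ✗
  U6: none of the 2 fault types match ✗
  U7: stuck-at-0 ✓; others ✗
  U8: stuck-at-0 ✓; others ✗
  U9: none of the 2 fault types match ✗
  U10: none of the 2 fault types match ✗
  U11: none of the 2 fault types match ✗
Consistent faults: {U7 stuck-at-0, U8 stuck-at-0} — 2 in all.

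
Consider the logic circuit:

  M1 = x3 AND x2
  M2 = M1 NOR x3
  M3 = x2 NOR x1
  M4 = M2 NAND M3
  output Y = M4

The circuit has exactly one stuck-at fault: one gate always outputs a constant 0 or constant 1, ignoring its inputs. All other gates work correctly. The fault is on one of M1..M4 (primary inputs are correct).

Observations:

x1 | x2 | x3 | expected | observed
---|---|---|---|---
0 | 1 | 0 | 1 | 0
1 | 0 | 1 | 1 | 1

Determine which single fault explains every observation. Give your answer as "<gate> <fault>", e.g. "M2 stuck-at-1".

Fault-free values for test 1 (x1=0, x2=1, x3=0): M1=0, M2=1, M3=0, M4=1, giving Y=1. Observed 0.
Test 1: faults giving observed 0 are {M3 stuck-at-1, M4 stuck-at-0}.
Test 2 (x1=1, x2=0, x3=1): fault-free M1=0, M2=0, M3=0, M4=1 → 1; observed 1. Eliminates M4 stuck-at-0.
Only M3 stuck-at-1 is consistent with every test.

M3 stuck-at-1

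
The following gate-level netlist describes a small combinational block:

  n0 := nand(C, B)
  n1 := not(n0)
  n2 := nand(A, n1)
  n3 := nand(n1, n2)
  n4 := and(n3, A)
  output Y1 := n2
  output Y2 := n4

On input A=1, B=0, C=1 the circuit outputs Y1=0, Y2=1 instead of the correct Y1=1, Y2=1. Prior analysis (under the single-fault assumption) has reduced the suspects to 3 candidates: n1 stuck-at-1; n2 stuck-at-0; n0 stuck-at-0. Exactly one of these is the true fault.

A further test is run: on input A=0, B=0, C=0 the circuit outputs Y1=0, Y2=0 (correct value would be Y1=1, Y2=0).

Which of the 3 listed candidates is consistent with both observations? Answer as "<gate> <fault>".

n2 stuck-at-0

Evaluate each candidate on input A=0, B=0, C=0:
  n1 stuck-at-1: n0=1, n1=1 [stuck-at-1], n2=1, n3=0, n4=0 → Y1=1, Y2=0 — eliminated
  n2 stuck-at-0: n0=1, n1=0, n2=0 [stuck-at-0], n3=1, n4=0 → Y1=0, Y2=0 — matches
  n0 stuck-at-0: n0=0 [stuck-at-0], n1=1, n2=1, n3=0, n4=0 → Y1=1, Y2=0 — eliminated
Only n2 stuck-at-0 reproduces the observed Y1=0, Y2=0.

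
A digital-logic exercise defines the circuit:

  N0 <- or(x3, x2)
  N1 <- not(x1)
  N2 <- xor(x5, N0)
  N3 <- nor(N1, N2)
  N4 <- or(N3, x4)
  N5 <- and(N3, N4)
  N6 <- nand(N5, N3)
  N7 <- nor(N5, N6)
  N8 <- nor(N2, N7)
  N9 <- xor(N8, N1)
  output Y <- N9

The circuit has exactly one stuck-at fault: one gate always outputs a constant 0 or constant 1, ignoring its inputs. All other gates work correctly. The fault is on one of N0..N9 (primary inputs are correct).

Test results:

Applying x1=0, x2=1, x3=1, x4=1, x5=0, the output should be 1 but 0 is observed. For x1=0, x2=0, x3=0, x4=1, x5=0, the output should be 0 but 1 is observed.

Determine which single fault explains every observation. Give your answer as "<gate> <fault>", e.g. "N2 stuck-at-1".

N1 stuck-at-0

Fault-free values for test 1 (x1=0, x2=1, x3=1, x4=1, x5=0): N0=1, N1=1, N2=1, N3=0, N4=1, N5=0, N6=1, N7=0, N8=0, N9=1, giving Y=1. Observed 0.
Test 1: faults giving observed 0 are {N0 stuck-at-0, N1 stuck-at-0, N2 stuck-at-0, N8 stuck-at-1, N9 stuck-at-0}.
Test 2 (x1=0, x2=0, x3=0, x4=1, x5=0): fault-free N0=0, N1=1, N2=0, N3=0, N4=1, N5=0, N6=1, N7=0, N8=1, N9=0 → 0; observed 1. Eliminates N0 stuck-at-0, N2 stuck-at-0, N8 stuck-at-1, N9 stuck-at-0.
Only N1 stuck-at-0 is consistent with every test.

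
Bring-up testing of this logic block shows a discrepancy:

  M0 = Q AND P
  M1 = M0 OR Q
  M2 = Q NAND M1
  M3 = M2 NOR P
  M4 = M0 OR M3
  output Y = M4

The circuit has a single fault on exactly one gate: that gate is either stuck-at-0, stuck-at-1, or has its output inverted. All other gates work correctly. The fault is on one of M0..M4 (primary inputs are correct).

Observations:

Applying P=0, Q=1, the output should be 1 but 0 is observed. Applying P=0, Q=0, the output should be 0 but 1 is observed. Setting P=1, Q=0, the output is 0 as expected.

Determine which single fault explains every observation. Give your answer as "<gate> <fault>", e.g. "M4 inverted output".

Fault-free values for test 1 (P=0, Q=1): M0=0, M1=1, M2=0, M3=1, M4=1, giving Y=1. Observed 0.
Test 1: faults giving observed 0 are {M1 stuck-at-0, M1 inverted output, M2 stuck-at-1, M2 inverted output, M3 stuck-at-0, M3 inverted output, M4 stuck-at-0, M4 inverted output}.
Test 2 (P=0, Q=0): fault-free M0=0, M1=0, M2=1, M3=0, M4=0 → 0; observed 1. Eliminates M1 stuck-at-0, M1 inverted output, M2 stuck-at-1, M3 stuck-at-0, M4 stuck-at-0.
Test 3 (P=1, Q=0): fault-free M0=0, M1=0, M2=1, M3=0, M4=0 → 0; observed 0. Eliminates M3 inverted output, M4 inverted output.
Only M2 inverted output is consistent with every test.

M2 inverted output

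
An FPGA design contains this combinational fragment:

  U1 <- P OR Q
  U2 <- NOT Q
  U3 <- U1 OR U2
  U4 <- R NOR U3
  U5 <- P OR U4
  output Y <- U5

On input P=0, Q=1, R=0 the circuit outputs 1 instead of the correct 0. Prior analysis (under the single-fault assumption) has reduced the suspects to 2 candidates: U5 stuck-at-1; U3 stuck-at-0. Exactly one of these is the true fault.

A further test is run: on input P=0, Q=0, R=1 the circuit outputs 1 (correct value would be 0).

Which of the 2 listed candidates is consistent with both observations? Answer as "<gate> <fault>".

U5 stuck-at-1

Evaluate each candidate on input P=0, Q=0, R=1:
  U5 stuck-at-1: U1=0, U2=1, U3=1, U4=0, U5=1 [stuck-at-1] → 1 — matches
  U3 stuck-at-0: U1=0, U2=1, U3=0 [stuck-at-0], U4=0, U5=0 → 0 — eliminated
Only U5 stuck-at-1 reproduces the observed 1.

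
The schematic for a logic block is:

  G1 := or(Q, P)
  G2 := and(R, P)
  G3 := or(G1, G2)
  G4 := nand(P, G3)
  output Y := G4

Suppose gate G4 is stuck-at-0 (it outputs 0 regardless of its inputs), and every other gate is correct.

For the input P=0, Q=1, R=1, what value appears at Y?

0

Propagate with G4 forced: G1=1, G2=0, G3=1, G4=0 [stuck-at-0].
So Y = 0. (Without the fault it would be 1.)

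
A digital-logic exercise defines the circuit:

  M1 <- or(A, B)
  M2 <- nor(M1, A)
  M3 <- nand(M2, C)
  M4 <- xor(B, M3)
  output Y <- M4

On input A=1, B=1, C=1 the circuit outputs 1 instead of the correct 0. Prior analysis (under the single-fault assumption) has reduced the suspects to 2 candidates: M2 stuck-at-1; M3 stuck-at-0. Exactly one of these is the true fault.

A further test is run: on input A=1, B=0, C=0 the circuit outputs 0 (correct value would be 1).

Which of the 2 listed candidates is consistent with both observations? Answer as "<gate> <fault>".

M3 stuck-at-0

Evaluate each candidate on input A=1, B=0, C=0:
  M2 stuck-at-1: M1=1, M2=1 [stuck-at-1], M3=1, M4=1 → 1 — eliminated
  M3 stuck-at-0: M1=1, M2=0, M3=0 [stuck-at-0], M4=0 → 0 — matches
Only M3 stuck-at-0 reproduces the observed 0.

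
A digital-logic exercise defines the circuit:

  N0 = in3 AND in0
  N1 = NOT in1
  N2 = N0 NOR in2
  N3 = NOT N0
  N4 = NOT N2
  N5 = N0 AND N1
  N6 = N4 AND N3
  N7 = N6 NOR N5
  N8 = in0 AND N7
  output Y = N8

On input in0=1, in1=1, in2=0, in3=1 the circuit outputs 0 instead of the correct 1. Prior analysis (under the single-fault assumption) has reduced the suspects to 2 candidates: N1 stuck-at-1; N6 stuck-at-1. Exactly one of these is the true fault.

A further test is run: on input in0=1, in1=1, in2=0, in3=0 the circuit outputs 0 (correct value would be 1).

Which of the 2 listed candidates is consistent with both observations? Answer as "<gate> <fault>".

N6 stuck-at-1

Evaluate each candidate on input in0=1, in1=1, in2=0, in3=0:
  N1 stuck-at-1: N0=0, N1=1 [stuck-at-1], N2=1, N3=1, N4=0, N5=0, N6=0, N7=1, N8=1 → 1 — eliminated
  N6 stuck-at-1: N0=0, N1=0, N2=1, N3=1, N4=0, N5=0, N6=1 [stuck-at-1], N7=0, N8=0 → 0 — matches
Only N6 stuck-at-1 reproduces the observed 0.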